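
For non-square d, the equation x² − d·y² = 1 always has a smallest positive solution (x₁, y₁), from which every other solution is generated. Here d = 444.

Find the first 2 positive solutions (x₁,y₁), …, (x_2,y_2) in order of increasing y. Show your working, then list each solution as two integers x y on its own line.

[21; 14,42] for √444; ℓ=2 ⇒ convergent index 1
k=0  a_k=21  p_k/q_k = 21/1
k=1  a_k=14  p_k/q_k = 295/14
→ (295, 14).  Check: 295²=87025, 444·14²=87024, difference 1.
n=2: (295,14)∘(295,14) = (295·295+444·14·14, 295·14+14·295) = (174049,8260)

295 14
174049 8260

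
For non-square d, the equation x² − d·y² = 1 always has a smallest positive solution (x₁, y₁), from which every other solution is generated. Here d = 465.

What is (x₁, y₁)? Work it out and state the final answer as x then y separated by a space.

d=465: √d = [21; 1,1,3,2,2,2,3,1,1,42] (ℓ=10, even), read p_9/q_9
a_0=21:  p_0=21·1+0=21,  q_0=21·0+1=1
a_1=1:  p_1=1·21+1=22,  q_1=1·1+0=1
a_2=1:  p_2=1·22+21=43,  q_2=1·1+1=2
a_3=3:  p_3=3·43+22=151,  q_3=3·2+1=7
…
a_5=2:  p_5=2·345+151=841,  q_5=2·16+7=39
a_6=2:  p_6=2·841+345=2027,  q_6=2·39+16=94
…
a_8=1:  p_8=1·6922+2027=8949,  q_8=1·321+94=415
a_9=1:  p_9=1·8949+6922=15871,  q_9=1·415+321=736
(x₁, y₁) = (15871, 736);  15871² − 465·736² = 1 ✓

15871 736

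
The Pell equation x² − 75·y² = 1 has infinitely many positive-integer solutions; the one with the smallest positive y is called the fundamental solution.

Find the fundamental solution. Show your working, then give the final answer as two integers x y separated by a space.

√75 = [8; 1,1,1,16, …], period ℓ=4 (even) → k=3
k=0  a_k=8  p_k/q_k = 8/1
k=1  a_k=1  p_k/q_k = 9/1
k=2  a_k=1  p_k/q_k = 17/2
k=3  a_k=1  p_k/q_k = 26/3
→ (26, 3).  Check: 26²=676, 75·3²=675, difference 1.

26 3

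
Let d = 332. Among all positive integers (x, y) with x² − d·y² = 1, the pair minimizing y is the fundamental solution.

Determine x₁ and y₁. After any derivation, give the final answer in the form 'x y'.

[18; 4,1,1,8,1,1,4,36] for √332; ℓ=8 ⇒ convergent index 7
step 0: (18, 1)  from 18·(1,0) + (0,1)
step 1: (73, 4)  from 4·(18,1) + (1,0)
…
step 5: (1567, 86)  from 1·(1403,77) + (164,9)
step 6: (2970, 163)  from 1·(1567,86) + (1403,77)
step 7: (13447, 738)  from 4·(2970,163) + (1567,86)
→ (13447, 738).  Check: 13447²=180821809, 332·738²=180821808, difference 1.

13447 738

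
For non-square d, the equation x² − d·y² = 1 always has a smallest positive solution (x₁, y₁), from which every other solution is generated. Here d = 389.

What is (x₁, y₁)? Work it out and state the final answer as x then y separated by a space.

3287049 166660

[19; 1,2,1,1,1,1,2,1,38] for √389; ℓ=9 ⇒ convergent index 17
step 0: (19, 1)  from 19·(1,0) + (0,1)
step 1: (20, 1)  from 1·(19,1) + (1,0)
step 2: (59, 3)  from 2·(20,1) + (19,1)
step 3: (79, 4)  from 1·(59,3) + (20,1)
…
step 10: (50925, 2582)  from 1·(49643,2517) + (1282,65)
step 11: (151493, 7681)  from 2·(50925,2582) + (49643,2517)
…
step 14: (556329, 28207)  from 1·(353911,17944) + (202418,10263)
step 15: (910240, 46151)  from 1·(556329,28207) + (353911,17944)
step 16: (2376809, 120509)  from 2·(910240,46151) + (556329,28207)
step 17: (3287049, 166660)  from 1·(2376809,120509) + (910240,46151)
→ (3287049, 166660).  Check: 3287049²=10804691128401, 389·166660²=10804691128400, difference 1.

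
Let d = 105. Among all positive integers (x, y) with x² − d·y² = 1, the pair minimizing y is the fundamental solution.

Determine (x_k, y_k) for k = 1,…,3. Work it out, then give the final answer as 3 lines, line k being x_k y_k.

41 4
3361 328
275561 26892

[10; 4,20] for √105; ℓ=2 ⇒ convergent index 1
k=0  a_k=10  p_k/q_k = 10/1
k=1  a_k=4  p_k/q_k = 41/4
fundamental: x₁=41, y₁=4  (since 1681 − 105·16 = 1)
n=2: (41,4)∘(41,4) = (41·41+105·4·4, 41·4+4·41) = (3361,328)
n=3: (3361,328)∘(41,4) = (41·3361+105·4·328, 41·328+4·3361) = (275561,26892)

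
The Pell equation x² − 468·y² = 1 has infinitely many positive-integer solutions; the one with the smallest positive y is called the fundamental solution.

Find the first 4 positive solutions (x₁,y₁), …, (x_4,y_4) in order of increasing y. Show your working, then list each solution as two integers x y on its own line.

649 30
842401 38940
1093435849 50544090
1419278889601 65606189880

[21; 1,1,1,2,1,1,1,42] for √468; ℓ=8 ⇒ convergent index 7
i=0: a=21 ⇒ p=21, q=1
i=1: a=1 ⇒ p=22, q=1
i=2: a=1 ⇒ p=43, q=2
i=3: a=1 ⇒ p=65, q=3
…
i=6: a=1 ⇒ p=411, q=19
i=7: a=1 ⇒ p=649, q=30
(x₁, y₁) = (649, 30);  649² − 468·30² = 1 ✓
(649+30√468)^2 = 842401 + 38940√468
(649+30√468)^3 = 1093435849 + 50544090√468
(649+30√468)^4 = 1419278889601 + 65606189880√468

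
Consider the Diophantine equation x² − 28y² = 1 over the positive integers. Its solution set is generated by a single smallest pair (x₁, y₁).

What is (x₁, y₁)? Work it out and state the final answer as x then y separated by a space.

127 24

√28 → a₀=5, period (3,2,3,10); ℓ=4 even so k=3
i=0: a=5 ⇒ p=5, q=1
…
i=2: a=2 ⇒ p=37, q=7
i=3: a=3 ⇒ p=127, q=24
fundamental: x₁=127, y₁=24  (since 16129 − 28·576 = 1)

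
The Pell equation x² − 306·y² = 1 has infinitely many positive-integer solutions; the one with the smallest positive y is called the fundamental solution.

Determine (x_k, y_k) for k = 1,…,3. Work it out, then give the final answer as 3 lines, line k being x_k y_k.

35 2
2449 140
171395 9798

√306 → a₀=17, period (2,34); ℓ=2 even so k=1
step 0: (17, 1)  from 17·(1,0) + (0,1)
step 1: (35, 2)  from 2·(17,1) + (1,0)
fundamental: x₁=35, y₁=2  (since 1225 − 306·4 = 1)
(35+2√306)^2 = 2449 + 140√306
(35+2√306)^3 = 171395 + 9798√306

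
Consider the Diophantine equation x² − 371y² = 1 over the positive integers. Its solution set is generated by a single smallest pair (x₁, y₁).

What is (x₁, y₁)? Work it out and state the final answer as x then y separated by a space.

[19; 3,1,4,1,3,38] for √371; ℓ=6 ⇒ convergent index 5
a_0=19:  p_0=19·1+0=19,  q_0=19·0+1=1
a_1=3:  p_1=3·19+1=58,  q_1=3·1+0=3
a_2=1:  p_2=1·58+19=77,  q_2=1·3+1=4
a_3=4:  p_3=4·77+58=366,  q_3=4·4+3=19
a_4=1:  p_4=1·366+77=443,  q_4=1·19+4=23
a_5=3:  p_5=3·443+366=1695,  q_5=3·23+19=88
→ (1695, 88).  Check: 1695²=2873025, 371·88²=2873024, difference 1.

1695 88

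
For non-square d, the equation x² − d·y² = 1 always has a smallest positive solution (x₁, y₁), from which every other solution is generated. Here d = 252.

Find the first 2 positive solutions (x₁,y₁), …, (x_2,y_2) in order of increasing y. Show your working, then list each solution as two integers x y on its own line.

127 8
32257 2032

[15; 1,6,1,30] for √252; ℓ=4 ⇒ convergent index 3
i=0: a=15 ⇒ p=15, q=1
…
i=2: a=6 ⇒ p=111, q=7
i=3: a=1 ⇒ p=127, q=8
fundamental: x₁=127, y₁=8  (since 16129 − 252·64 = 1)
k=2:  x_2 = 127·127+252·8·8 = 32257,  y_2 = 127·8+8·127 = 2032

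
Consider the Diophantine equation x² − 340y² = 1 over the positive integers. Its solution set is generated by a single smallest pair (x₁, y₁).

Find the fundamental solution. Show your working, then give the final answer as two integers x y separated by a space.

√340 → a₀=18, period (2,3,1,1,1,…,3,2,36); ℓ=14 even so k=13
k=0  a_k=18  p_k/q_k = 18/1
k=1  a_k=2  p_k/q_k = 37/2
k=2  a_k=3  p_k/q_k = 129/7
k=3  a_k=1  p_k/q_k = 166/9
k=4  a_k=1  p_k/q_k = 295/16
k=5  a_k=1  p_k/q_k = 461/25
…
k=7  a_k=8  p_k/q_k = 6509/353
k=8  a_k=1  p_k/q_k = 7265/394
k=9  a_k=1  p_k/q_k = 13774/747
k=10  a_k=1  p_k/q_k = 21039/1141
k=11  a_k=1  p_k/q_k = 34813/1888
k=12  a_k=3  p_k/q_k = 125478/6805
k=13  a_k=2  p_k/q_k = 285769/15498
(x₁, y₁) = (285769, 15498);  285769² − 340·15498² = 1 ✓

285769 15498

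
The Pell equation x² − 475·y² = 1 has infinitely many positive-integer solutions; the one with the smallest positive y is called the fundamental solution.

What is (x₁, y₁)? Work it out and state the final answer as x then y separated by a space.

[21; 1,3,1,6,2,6,1,3,1,42] for √475; ℓ=10 ⇒ convergent index 9
i=0: a=21 ⇒ p=21, q=1
…
i=2: a=3 ⇒ p=87, q=4
…
i=4: a=6 ⇒ p=741, q=34
…
i=7: a=1 ⇒ p=11878, q=545
i=8: a=3 ⇒ p=45921, q=2107
i=9: a=1 ⇒ p=57799, q=2652
fundamental: x₁=57799, y₁=2652  (since 3340724401 − 475·7033104 = 1)

57799 2652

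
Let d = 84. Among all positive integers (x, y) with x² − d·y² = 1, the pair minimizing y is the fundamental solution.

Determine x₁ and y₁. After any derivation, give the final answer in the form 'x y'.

√84 = [9; 6,18, …], period ℓ=2 (even) → k=1
a_0=9:  p_0=9·1+0=9,  q_0=9·0+1=1
a_1=6:  p_1=6·9+1=55,  q_1=6·1+0=6
(x₁, y₁) = (55, 6);  55² − 84·6² = 1 ✓

55 6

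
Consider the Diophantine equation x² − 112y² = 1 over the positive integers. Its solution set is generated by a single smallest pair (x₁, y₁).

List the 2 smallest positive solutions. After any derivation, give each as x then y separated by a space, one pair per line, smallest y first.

127 12
32257 3048

√112 → a₀=10, period (1,1,2,1,1,20); ℓ=6 even so k=5
step 0: (10, 1)  from 10·(1,0) + (0,1)
…
step 4: (74, 7)  from 1·(53,5) + (21,2)
step 5: (127, 12)  from 1·(74,7) + (53,5)
fundamental: x₁=127, y₁=12  (since 16129 − 112·144 = 1)
k=2:  x_2 = 127·127+112·12·12 = 32257,  y_2 = 127·12+12·127 = 3048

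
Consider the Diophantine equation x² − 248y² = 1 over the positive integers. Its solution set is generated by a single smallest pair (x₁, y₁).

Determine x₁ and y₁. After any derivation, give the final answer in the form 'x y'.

d=248: √d = [15; 1,2,1,30] (ℓ=4, even), read p_3/q_3
step 0: (15, 1)  from 15·(1,0) + (0,1)
…
step 2: (47, 3)  from 2·(16,1) + (15,1)
step 3: (63, 4)  from 1·(47,3) + (16,1)
(x₁, y₁) = (63, 4);  63² − 248·4² = 1 ✓

63 4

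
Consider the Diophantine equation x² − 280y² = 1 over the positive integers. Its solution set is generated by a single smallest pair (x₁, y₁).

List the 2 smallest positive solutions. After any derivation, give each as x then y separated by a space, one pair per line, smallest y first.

√280 → a₀=16, period (1,2,1,2,1,32); ℓ=6 even so k=5
k=0  a_k=16  p_k/q_k = 16/1
k=1  a_k=1  p_k/q_k = 17/1
k=2  a_k=2  p_k/q_k = 50/3
k=3  a_k=1  p_k/q_k = 67/4
k=4  a_k=2  p_k/q_k = 184/11
k=5  a_k=1  p_k/q_k = 251/15
fundamental: x₁=251, y₁=15  (since 63001 − 280·225 = 1)
(x_2, y_2) = (251·251 + 280·15·15, 251·15 + 15·251) = (126001, 7530)

251 15
126001 7530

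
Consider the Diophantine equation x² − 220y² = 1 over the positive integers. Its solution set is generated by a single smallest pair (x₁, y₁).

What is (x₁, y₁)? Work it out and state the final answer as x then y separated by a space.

√220 = [14; 1,4,1,28, …], period ℓ=4 (even) → k=3
a_0=14:  p_0=14·1+0=14,  q_0=14·0+1=1
…
a_2=4:  p_2=4·15+14=74,  q_2=4·1+1=5
a_3=1:  p_3=1·74+15=89,  q_3=1·5+1=6
fundamental: x₁=89, y₁=6  (since 7921 − 220·36 = 1)

89 6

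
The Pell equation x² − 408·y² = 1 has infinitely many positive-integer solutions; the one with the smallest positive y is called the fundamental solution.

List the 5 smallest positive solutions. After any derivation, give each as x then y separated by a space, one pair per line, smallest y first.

d=408: √d = [20; 5,40] (ℓ=2, even), read p_1/q_1
step 0: (20, 1)  from 20·(1,0) + (0,1)
step 1: (101, 5)  from 5·(20,1) + (1,0)
→ (101, 5).  Check: 101²=10201, 408·5²=10200, difference 1.
(x_2, y_2) = (101·101 + 408·5·5, 101·5 + 5·101) = (20401, 1010)
(x_3, y_3) = (101·20401 + 408·5·1010, 101·1010 + 5·20401) = (4120901, 204015)
(x_4, y_4) = (101·4120901 + 408·5·204015, 101·204015 + 5·4120901) = (832401601, 41210020)
(x_5, y_5) = (101·832401601 + 408·5·41210020, 101·41210020 + 5·832401601) = (168141002501, 8324220025)

101 5
20401 1010
4120901 204015
832401601 41210020
168141002501 8324220025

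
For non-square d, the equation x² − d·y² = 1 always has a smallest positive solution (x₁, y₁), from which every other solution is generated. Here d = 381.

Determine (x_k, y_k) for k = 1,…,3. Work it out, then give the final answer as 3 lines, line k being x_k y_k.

1015 52
2060449 105560
4182710455 214286748

√381 = [19; 1,1,12,1,1,38, …], period ℓ=6 (even) → k=5
step 0: (19, 1)  from 19·(1,0) + (0,1)
…
step 2: (39, 2)  from 1·(20,1) + (19,1)
…
step 4: (527, 27)  from 1·(488,25) + (39,2)
step 5: (1015, 52)  from 1·(527,27) + (488,25)
(x₁, y₁) = (1015, 52);  1015² − 381·52² = 1 ✓
k=2:  x_2 = 1015·1015+381·52·52 = 2060449,  y_2 = 1015·52+52·1015 = 105560
k=3:  x_3 = 1015·2060449+381·52·105560 = 4182710455,  y_3 = 1015·105560+52·2060449 = 214286748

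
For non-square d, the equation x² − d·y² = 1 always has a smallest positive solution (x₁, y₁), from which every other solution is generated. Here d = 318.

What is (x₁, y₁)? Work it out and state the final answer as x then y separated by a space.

√318 = [17; 1,4,1,34, …], period ℓ=4 (even) → k=3
a_0=17:  p_0=17·1+0=17,  q_0=17·0+1=1
a_1=1:  p_1=1·17+1=18,  q_1=1·1+0=1
a_2=4:  p_2=4·18+17=89,  q_2=4·1+1=5
a_3=1:  p_3=1·89+18=107,  q_3=1·5+1=6
fundamental: x₁=107, y₁=6  (since 11449 − 318·36 = 1)

107 6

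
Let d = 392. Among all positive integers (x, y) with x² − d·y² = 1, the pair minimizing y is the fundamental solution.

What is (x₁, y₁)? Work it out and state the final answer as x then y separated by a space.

99 5

[19; 1,3,1,38] for √392; ℓ=4 ⇒ convergent index 3
k=0  a_k=19  p_k/q_k = 19/1
…
k=2  a_k=3  p_k/q_k = 79/4
k=3  a_k=1  p_k/q_k = 99/5
(x₁, y₁) = (99, 5);  99² − 392·5² = 1 ✓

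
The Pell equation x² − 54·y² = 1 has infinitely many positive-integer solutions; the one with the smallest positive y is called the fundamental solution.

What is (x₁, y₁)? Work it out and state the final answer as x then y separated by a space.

485 66

[7; 2,1,6,1,2,14] for √54; ℓ=6 ⇒ convergent index 5
i=0: a=7 ⇒ p=7, q=1
…
i=3: a=6 ⇒ p=147, q=20
i=4: a=1 ⇒ p=169, q=23
i=5: a=2 ⇒ p=485, q=66
fundamental: x₁=485, y₁=66  (since 235225 − 54·4356 = 1)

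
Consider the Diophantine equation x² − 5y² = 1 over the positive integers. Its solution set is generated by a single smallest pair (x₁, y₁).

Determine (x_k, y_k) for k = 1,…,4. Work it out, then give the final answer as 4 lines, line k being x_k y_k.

[2; 4] for √5; ℓ=1 ⇒ convergent index 1
i=0: a=2 ⇒ p=2, q=1
i=1: a=4 ⇒ p=9, q=4
→ (9, 4).  Check: 9²=81, 5·4²=80, difference 1.
k=2:  x_2 = 9·9+5·4·4 = 161,  y_2 = 9·4+4·9 = 72
k=3:  x_3 = 9·161+5·4·72 = 2889,  y_3 = 9·72+4·161 = 1292
k=4:  x_4 = 9·2889+5·4·1292 = 51841,  y_4 = 9·1292+4·2889 = 23184

9 4
161 72
2889 1292
51841 23184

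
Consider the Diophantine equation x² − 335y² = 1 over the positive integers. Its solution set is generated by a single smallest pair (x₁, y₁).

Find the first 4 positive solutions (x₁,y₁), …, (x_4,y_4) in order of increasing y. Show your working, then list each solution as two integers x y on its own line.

604 33
729631 39864
881393644 48155679
1064722792321 58172020368

[18; 3,3,3,36] for √335; ℓ=4 ⇒ convergent index 3
i=0: a=18 ⇒ p=18, q=1
i=1: a=3 ⇒ p=55, q=3
i=2: a=3 ⇒ p=183, q=10
i=3: a=3 ⇒ p=604, q=33
fundamental: x₁=604, y₁=33  (since 364816 − 335·1089 = 1)
n=2: (604,33)∘(604,33) = (604·604+335·33·33, 604·33+33·604) = (729631,39864)
n=3: (729631,39864)∘(604,33) = (604·729631+335·33·39864, 604·39864+33·729631) = (881393644,48155679)
n=4: (881393644,48155679)∘(604,33) = (604·881393644+335·33·48155679, 604·48155679+33·881393644) = (1064722792321,58172020368)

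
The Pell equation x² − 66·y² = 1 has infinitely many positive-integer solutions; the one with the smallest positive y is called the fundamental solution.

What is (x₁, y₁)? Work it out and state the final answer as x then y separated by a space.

65 8

[8; 8,16] for √66; ℓ=2 ⇒ convergent index 1
a_0=8:  p_0=8·1+0=8,  q_0=8·0+1=1
a_1=8:  p_1=8·8+1=65,  q_1=8·1+0=8
fundamental: x₁=65, y₁=8  (since 4225 − 66·64 = 1)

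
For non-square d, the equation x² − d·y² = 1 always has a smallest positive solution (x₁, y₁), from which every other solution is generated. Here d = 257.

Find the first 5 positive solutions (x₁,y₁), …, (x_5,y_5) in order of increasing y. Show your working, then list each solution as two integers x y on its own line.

513 32
526337 32832
540021249 33685600
554061275137 34561392768
568466328269313 35459955294368

d=257: √d = [16; 32] (ℓ=1, odd), read p_1/q_1
a_0=16:  p_0=16·1+0=16,  q_0=16·0+1=1
a_1=32:  p_1=32·16+1=513,  q_1=32·1+0=32
(x₁, y₁) = (513, 32);  513² − 257·32² = 1 ✓
(x_2, y_2) = (513·513 + 257·32·32, 513·32 + 32·513) = (526337, 32832)
(x_3, y_3) = (513·526337 + 257·32·32832, 513·32832 + 32·526337) = (540021249, 33685600)
(x_4, y_4) = (513·540021249 + 257·32·33685600, 513·33685600 + 32·540021249) = (554061275137, 34561392768)
(x_5, y_5) = (513·554061275137 + 257·32·34561392768, 513·34561392768 + 32·554061275137) = (568466328269313, 35459955294368)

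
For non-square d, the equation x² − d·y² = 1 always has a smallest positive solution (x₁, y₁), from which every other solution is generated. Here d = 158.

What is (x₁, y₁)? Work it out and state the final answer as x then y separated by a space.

7743 616

√158 = [12; 1,1,3,12,3,1,1,24, …], period ℓ=8 (even) → k=7
a_0=12:  p_0=12·1+0=12,  q_0=12·0+1=1
…
a_4=12:  p_4=12·88+25=1081,  q_4=12·7+2=86
…
a_6=1:  p_6=1·3331+1081=4412,  q_6=1·265+86=351
a_7=1:  p_7=1·4412+3331=7743,  q_7=1·351+265=616
fundamental: x₁=7743, y₁=616  (since 59954049 − 158·379456 = 1)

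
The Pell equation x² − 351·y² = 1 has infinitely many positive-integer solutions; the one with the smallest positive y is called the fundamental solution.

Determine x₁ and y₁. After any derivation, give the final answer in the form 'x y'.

[18; 1,2,1,3,2,2,2,3,1,2,1,36] for √351; ℓ=12 ⇒ convergent index 11
step 0: (18, 1)  from 18·(1,0) + (0,1)
step 1: (19, 1)  from 1·(18,1) + (1,0)
…
step 4: (281, 15)  from 3·(75,4) + (56,3)
…
step 7: (3747, 200)  from 2·(1555,83) + (637,34)
step 8: (12796, 683)  from 3·(3747,200) + (1555,83)
…
step 10: (45882, 2449)  from 2·(16543,883) + (12796,683)
step 11: (62425, 3332)  from 1·(45882,2449) + (16543,883)
fundamental: x₁=62425, y₁=3332  (since 3896880625 − 351·11102224 = 1)

62425 3332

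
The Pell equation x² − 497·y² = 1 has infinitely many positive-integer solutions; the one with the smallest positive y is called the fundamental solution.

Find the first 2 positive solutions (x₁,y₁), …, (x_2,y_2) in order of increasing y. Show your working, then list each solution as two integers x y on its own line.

1201887 53912
2889064721537 129592263888

d=497: √d = [22; 3,2,2,5,6,5,2,2,3,44] (ℓ=10, even), read p_9/q_9
a_0=22:  p_0=22·1+0=22,  q_0=22·0+1=1
a_1=3:  p_1=3·22+1=67,  q_1=3·1+0=3
…
a_3=2:  p_3=2·156+67=379,  q_3=2·7+3=17
a_4=5:  p_4=5·379+156=2051,  q_4=5·17+7=92
a_5=6:  p_5=6·2051+379=12685,  q_5=6·92+17=569
a_6=5:  p_6=5·12685+2051=65476,  q_6=5·569+92=2937
a_7=2:  p_7=2·65476+12685=143637,  q_7=2·2937+569=6443
a_8=2:  p_8=2·143637+65476=352750,  q_8=2·6443+2937=15823
a_9=3:  p_9=3·352750+143637=1201887,  q_9=3·15823+6443=53912
(x₁, y₁) = (1201887, 53912);  1201887² − 497·53912² = 1 ✓
(1201887+53912√497)^2 = 2889064721537 + 129592263888√497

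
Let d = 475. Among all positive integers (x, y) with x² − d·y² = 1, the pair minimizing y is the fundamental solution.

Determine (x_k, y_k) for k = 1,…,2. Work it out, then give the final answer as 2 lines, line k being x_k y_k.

57799 2652
6681448801 306565896

√475 → a₀=21, period (1,3,1,6,2,6,1,3,1,42); ℓ=10 even so k=9
i=0: a=21 ⇒ p=21, q=1
i=1: a=1 ⇒ p=22, q=1
…
i=8: a=3 ⇒ p=45921, q=2107
i=9: a=1 ⇒ p=57799, q=2652
→ (57799, 2652).  Check: 57799²=3340724401, 475·2652²=3340724400, difference 1.
(57799+2652√475)^2 = 6681448801 + 306565896√475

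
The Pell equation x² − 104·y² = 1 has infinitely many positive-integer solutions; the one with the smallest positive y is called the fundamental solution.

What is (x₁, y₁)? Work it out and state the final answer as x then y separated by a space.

51 5

√104 → a₀=10, period (5,20); ℓ=2 even so k=1
i=0: a=10 ⇒ p=10, q=1
i=1: a=5 ⇒ p=51, q=5
(x₁, y₁) = (51, 5);  51² − 104·5² = 1 ✓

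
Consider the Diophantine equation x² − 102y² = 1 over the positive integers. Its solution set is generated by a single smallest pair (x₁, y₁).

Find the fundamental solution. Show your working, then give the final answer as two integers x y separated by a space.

d=102: √d = [10; 10,20] (ℓ=2, even), read p_1/q_1
k=0  a_k=10  p_k/q_k = 10/1
k=1  a_k=10  p_k/q_k = 101/10
fundamental: x₁=101, y₁=10  (since 10201 − 102·100 = 1)

101 10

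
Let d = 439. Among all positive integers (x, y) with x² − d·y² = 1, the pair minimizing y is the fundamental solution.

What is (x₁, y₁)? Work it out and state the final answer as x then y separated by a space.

440 21

d=439: √d = [20; 1,19,1,40] (ℓ=4, even), read p_3/q_3
k=0  a_k=20  p_k/q_k = 20/1
k=1  a_k=1  p_k/q_k = 21/1
k=2  a_k=19  p_k/q_k = 419/20
k=3  a_k=1  p_k/q_k = 440/21
fundamental: x₁=440, y₁=21  (since 193600 − 439·441 = 1)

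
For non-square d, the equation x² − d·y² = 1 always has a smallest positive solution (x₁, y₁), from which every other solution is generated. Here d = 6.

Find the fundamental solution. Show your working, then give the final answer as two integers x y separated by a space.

5 2

d=6: √d = [2; 2,4] (ℓ=2, even), read p_1/q_1
a_0=2:  p_0=2·1+0=2,  q_0=2·0+1=1
a_1=2:  p_1=2·2+1=5,  q_1=2·1+0=2
(x₁, y₁) = (5, 2);  5² − 6·2² = 1 ✓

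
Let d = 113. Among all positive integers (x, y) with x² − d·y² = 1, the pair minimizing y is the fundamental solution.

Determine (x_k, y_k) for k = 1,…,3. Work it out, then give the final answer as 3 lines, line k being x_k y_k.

1204353 113296
2900932297217 272896754976
6987493029899166849 657328051091107760

√113 → a₀=10, period (1,1,1,2,2,1,1,1,20); ℓ=9 odd so k=17
step 0: (10, 1)  from 10·(1,0) + (0,1)
…
step 3: (32, 3)  from 1·(21,2) + (11,1)
step 4: (85, 8)  from 2·(32,3) + (21,2)
…
step 6: (287, 27)  from 1·(202,19) + (85,8)
step 7: (489, 46)  from 1·(287,27) + (202,19)
…
step 11: (32794, 3085)  from 1·(16785,1579) + (16009,1506)
…
step 13: (131952, 12413)  from 2·(49579,4664) + (32794,3085)
step 14: (313483, 29490)  from 2·(131952,12413) + (49579,4664)
…
step 16: (758918, 71393)  from 1·(445435,41903) + (313483,29490)
step 17: (1204353, 113296)  from 1·(758918,71393) + (445435,41903)
fundamental: x₁=1204353, y₁=113296  (since 1450466148609 − 113·12835983616 = 1)
(1204353+113296√113)^2 = 2900932297217 + 272896754976√113
(1204353+113296√113)^3 = 6987493029899166849 + 657328051091107760√113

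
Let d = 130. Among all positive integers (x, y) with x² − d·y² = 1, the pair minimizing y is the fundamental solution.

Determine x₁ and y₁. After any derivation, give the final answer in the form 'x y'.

√130 = [11; 2,2,22, …], period ℓ=3 (odd) → k=5
step 0: (11, 1)  from 11·(1,0) + (0,1)
…
step 4: (2611, 229)  from 2·(1277,112) + (57,5)
step 5: (6499, 570)  from 2·(2611,229) + (1277,112)
→ (6499, 570).  Check: 6499²=42237001, 130·570²=42237000, difference 1.

6499 570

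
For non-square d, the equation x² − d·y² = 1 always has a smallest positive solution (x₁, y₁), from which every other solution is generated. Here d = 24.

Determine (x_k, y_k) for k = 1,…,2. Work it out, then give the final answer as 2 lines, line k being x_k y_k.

5 1
49 10

[4; 1,8] for √24; ℓ=2 ⇒ convergent index 1
a_0=4:  p_0=4·1+0=4,  q_0=4·0+1=1
a_1=1:  p_1=1·4+1=5,  q_1=1·1+0=1
→ (5, 1).  Check: 5²=25, 24·1²=24, difference 1.
(5+1√24)^2 = 49 + 10√24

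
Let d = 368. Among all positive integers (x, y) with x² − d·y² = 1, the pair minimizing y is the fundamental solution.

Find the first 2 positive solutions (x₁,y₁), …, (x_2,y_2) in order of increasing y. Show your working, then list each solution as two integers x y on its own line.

[19; 5,2,5,38] for √368; ℓ=4 ⇒ convergent index 3
i=0: a=19 ⇒ p=19, q=1
i=1: a=5 ⇒ p=96, q=5
i=2: a=2 ⇒ p=211, q=11
i=3: a=5 ⇒ p=1151, q=60
→ (1151, 60).  Check: 1151²=1324801, 368·60²=1324800, difference 1.
n=2: (1151,60)∘(1151,60) = (1151·1151+368·60·60, 1151·60+60·1151) = (2649601,138120)

1151 60
2649601 138120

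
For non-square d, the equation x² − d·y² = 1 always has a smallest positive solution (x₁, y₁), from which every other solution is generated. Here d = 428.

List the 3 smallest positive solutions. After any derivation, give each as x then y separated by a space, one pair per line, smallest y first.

d=428: √d = [20; 1,2,4,1,5,10,5,1,4,2,1,40] (ℓ=12, even), read p_11/q_11
a_0=20:  p_0=20·1+0=20,  q_0=20·0+1=1
a_1=1:  p_1=1·20+1=21,  q_1=1·1+0=1
…
a_3=4:  p_3=4·62+21=269,  q_3=4·3+1=13
a_4=1:  p_4=1·269+62=331,  q_4=1·13+3=16
…
a_6=10:  p_6=10·1924+331=19571,  q_6=10·93+16=946
a_7=5:  p_7=5·19571+1924=99779,  q_7=5·946+93=4823
a_8=1:  p_8=1·99779+19571=119350,  q_8=1·4823+946=5769
…
a_10=2:  p_10=2·577179+119350=1273708,  q_10=2·27899+5769=61567
a_11=1:  p_11=1·1273708+577179=1850887,  q_11=1·61567+27899=89466
(x₁, y₁) = (1850887, 89466);  1850887² − 428·89466² = 1 ✓
(1850887+89466√428)^2 = 6851565373537 + 331182912684√428
(1850887+89466√428)^3 = 25362946559057703751 + 1225964295417811950√428

1850887 89466
6851565373537 331182912684
25362946559057703751 1225964295417811950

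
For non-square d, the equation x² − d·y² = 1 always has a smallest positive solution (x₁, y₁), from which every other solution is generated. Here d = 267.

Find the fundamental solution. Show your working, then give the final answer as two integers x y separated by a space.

[16; 2,1,15,1,2,32] for √267; ℓ=6 ⇒ convergent index 5
i=0: a=16 ⇒ p=16, q=1
i=1: a=2 ⇒ p=33, q=2
…
i=3: a=15 ⇒ p=768, q=47
i=4: a=1 ⇒ p=817, q=50
i=5: a=2 ⇒ p=2402, q=147
→ (2402, 147).  Check: 2402²=5769604, 267·147²=5769603, difference 1.

2402 147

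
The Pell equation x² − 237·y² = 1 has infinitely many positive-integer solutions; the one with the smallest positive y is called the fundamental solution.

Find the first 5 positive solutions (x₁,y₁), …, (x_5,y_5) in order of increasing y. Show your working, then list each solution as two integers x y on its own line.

[15; 2,1,1,7,10,7,1,1,2,30] for √237; ℓ=10 ⇒ convergent index 9
a_0=15:  p_0=15·1+0=15,  q_0=15·0+1=1
a_1=2:  p_1=2·15+1=31,  q_1=2·1+0=2
…
a_3=1:  p_3=1·46+31=77,  q_3=1·3+2=5
a_4=7:  p_4=7·77+46=585,  q_4=7·5+3=38
a_5=10:  p_5=10·585+77=5927,  q_5=10·38+5=385
a_6=7:  p_6=7·5927+585=42074,  q_6=7·385+38=2733
a_7=1:  p_7=1·42074+5927=48001,  q_7=1·2733+385=3118
a_8=1:  p_8=1·48001+42074=90075,  q_8=1·3118+2733=5851
a_9=2:  p_9=2·90075+48001=228151,  q_9=2·5851+3118=14820
(x₁, y₁) = (228151, 14820);  228151² − 237·14820² = 1 ✓
(x_2, y_2) = (228151·228151 + 237·14820·14820, 228151·14820 + 14820·228151) = (104105757601, 6762395640)
(x_3, y_3) = (228151·104105757601 + 237·14820·6762395640, 228151·6762395640 + 14820·104105757601) = (47503665404623351, 3085694655308460)
(x_4, y_4) = (228151·47503665404623351 + 237·14820·3085694655308460, 228151·3085694655308460 + 14820·47503665404623351) = (21676017531356338550401, 1408008642599798519280)
(x_5, y_5) = (228151·21676017531356338550401 + 237·14820·1408008642599798519280, 228151·1408008642599798519280 + 14820·21676017531356338550401) = (9890810151545456327820453751, 642477159632487569289194100)

228151 14820
104105757601 6762395640
47503665404623351 3085694655308460
21676017531356338550401 1408008642599798519280
9890810151545456327820453751 642477159632487569289194100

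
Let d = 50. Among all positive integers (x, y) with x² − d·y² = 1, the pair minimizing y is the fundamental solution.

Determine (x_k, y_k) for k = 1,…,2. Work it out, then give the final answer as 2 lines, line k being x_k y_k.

√50 = [7; 14, …], period ℓ=1 (odd) → k=1
step 0: (7, 1)  from 7·(1,0) + (0,1)
step 1: (99, 14)  from 14·(7,1) + (1,0)
→ (99, 14).  Check: 99²=9801, 50·14²=9800, difference 1.
n=2: (99,14)∘(99,14) = (99·99+50·14·14, 99·14+14·99) = (19601,2772)

99 14
19601 2772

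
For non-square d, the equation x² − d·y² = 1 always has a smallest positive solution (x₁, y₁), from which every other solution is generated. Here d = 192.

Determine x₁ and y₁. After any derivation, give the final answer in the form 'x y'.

√192 = [13; 1,5,1,26, …], period ℓ=4 (even) → k=3
k=0  a_k=13  p_k/q_k = 13/1
k=1  a_k=1  p_k/q_k = 14/1
k=2  a_k=5  p_k/q_k = 83/6
k=3  a_k=1  p_k/q_k = 97/7
→ (97, 7).  Check: 97²=9409, 192·7²=9408, difference 1.

97 7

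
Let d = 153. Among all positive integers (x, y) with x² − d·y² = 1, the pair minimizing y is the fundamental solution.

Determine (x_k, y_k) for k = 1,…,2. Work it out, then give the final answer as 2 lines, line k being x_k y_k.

2177 176
9478657 766304

√153 → a₀=12, period (2,1,2,2,2,1,2,24); ℓ=8 even so k=7
step 0: (12, 1)  from 12·(1,0) + (0,1)
step 1: (25, 2)  from 2·(12,1) + (1,0)
step 2: (37, 3)  from 1·(25,2) + (12,1)
step 3: (99, 8)  from 2·(37,3) + (25,2)
step 4: (235, 19)  from 2·(99,8) + (37,3)
…
step 6: (804, 65)  from 1·(569,46) + (235,19)
step 7: (2177, 176)  from 2·(804,65) + (569,46)
(x₁, y₁) = (2177, 176);  2177² − 153·176² = 1 ✓
(2177+176√153)^2 = 9478657 + 766304√153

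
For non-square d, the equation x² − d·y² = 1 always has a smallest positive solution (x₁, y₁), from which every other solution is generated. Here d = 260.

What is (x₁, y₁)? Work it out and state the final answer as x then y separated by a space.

√260 = [16; 8,32, …], period ℓ=2 (even) → k=1
a_0=16:  p_0=16·1+0=16,  q_0=16·0+1=1
a_1=8:  p_1=8·16+1=129,  q_1=8·1+0=8
fundamental: x₁=129, y₁=8  (since 16641 − 260·64 = 1)

129 8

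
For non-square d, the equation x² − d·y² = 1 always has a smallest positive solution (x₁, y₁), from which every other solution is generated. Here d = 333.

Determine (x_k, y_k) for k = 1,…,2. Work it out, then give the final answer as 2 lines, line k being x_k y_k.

√333 = [18; 4,36, …], period ℓ=2 (even) → k=1
step 0: (18, 1)  from 18·(1,0) + (0,1)
step 1: (73, 4)  from 4·(18,1) + (1,0)
fundamental: x₁=73, y₁=4  (since 5329 − 333·16 = 1)
k=2:  x_2 = 73·73+333·4·4 = 10657,  y_2 = 73·4+4·73 = 584

73 4
10657 584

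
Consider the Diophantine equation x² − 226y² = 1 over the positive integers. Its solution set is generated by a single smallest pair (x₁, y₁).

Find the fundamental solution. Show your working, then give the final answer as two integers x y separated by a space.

[15; 30] for √226; ℓ=1 ⇒ convergent index 1
i=0: a=15 ⇒ p=15, q=1
i=1: a=30 ⇒ p=451, q=30
(x₁, y₁) = (451, 30);  451² − 226·30² = 1 ✓

451 30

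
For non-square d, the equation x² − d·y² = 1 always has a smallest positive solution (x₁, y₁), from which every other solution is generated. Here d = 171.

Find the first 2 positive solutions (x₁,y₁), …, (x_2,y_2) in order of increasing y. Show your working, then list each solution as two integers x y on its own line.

√171 → a₀=13, period (13,26); ℓ=2 even so k=1
k=0  a_k=13  p_k/q_k = 13/1
k=1  a_k=13  p_k/q_k = 170/13
→ (170, 13).  Check: 170²=28900, 171·13²=28899, difference 1.
n=2: (170,13)∘(170,13) = (170·170+171·13·13, 170·13+13·170) = (57799,4420)

170 13
57799 4420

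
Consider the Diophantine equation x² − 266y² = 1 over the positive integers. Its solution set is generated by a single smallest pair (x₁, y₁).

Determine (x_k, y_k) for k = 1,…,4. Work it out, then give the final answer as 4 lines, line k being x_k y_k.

685 42
938449 57540
1285674445 78829758
1761373051201 107996710920

d=266: √d = [16; 3,4,3,32] (ℓ=4, even), read p_3/q_3
i=0: a=16 ⇒ p=16, q=1
i=1: a=3 ⇒ p=49, q=3
i=2: a=4 ⇒ p=212, q=13
i=3: a=3 ⇒ p=685, q=42
→ (685, 42).  Check: 685²=469225, 266·42²=469224, difference 1.
n=2: (685,42)∘(685,42) = (685·685+266·42·42, 685·42+42·685) = (938449,57540)
n=3: (938449,57540)∘(685,42) = (685·938449+266·42·57540, 685·57540+42·938449) = (1285674445,78829758)
n=4: (1285674445,78829758)∘(685,42) = (685·1285674445+266·42·78829758, 685·78829758+42·1285674445) = (1761373051201,107996710920)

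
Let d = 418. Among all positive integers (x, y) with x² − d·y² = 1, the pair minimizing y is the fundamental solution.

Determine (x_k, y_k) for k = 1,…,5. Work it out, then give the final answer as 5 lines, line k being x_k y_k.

33857 1656
2292592897 112134384
155240635393601 7593067676520
10511964382749705217 514156984535740896
711807156058272903670337 34815626043260091355224

√418 → a₀=20, period (2,4,20,4,2,40); ℓ=6 even so k=5
a_0=20:  p_0=20·1+0=20,  q_0=20·0+1=1
…
a_2=4:  p_2=4·41+20=184,  q_2=4·2+1=9
a_3=20:  p_3=20·184+41=3721,  q_3=20·9+2=182
a_4=4:  p_4=4·3721+184=15068,  q_4=4·182+9=737
a_5=2:  p_5=2·15068+3721=33857,  q_5=2·737+182=1656
(x₁, y₁) = (33857, 1656);  33857² − 418·1656² = 1 ✓
(x_2, y_2) = (33857·33857 + 418·1656·1656, 33857·1656 + 1656·33857) = (2292592897, 112134384)
(x_3, y_3) = (33857·2292592897 + 418·1656·112134384, 33857·112134384 + 1656·2292592897) = (155240635393601, 7593067676520)
(x_4, y_4) = (33857·155240635393601 + 418·1656·7593067676520, 33857·7593067676520 + 1656·155240635393601) = (10511964382749705217, 514156984535740896)
(x_5, y_5) = (33857·10511964382749705217 + 418·1656·514156984535740896, 33857·514156984535740896 + 1656·10511964382749705217) = (711807156058272903670337, 34815626043260091355224)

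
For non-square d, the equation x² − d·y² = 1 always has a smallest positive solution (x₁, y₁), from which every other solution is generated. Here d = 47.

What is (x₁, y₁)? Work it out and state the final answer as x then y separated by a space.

√47 = [6; 1,5,1,12, …], period ℓ=4 (even) → k=3
k=0  a_k=6  p_k/q_k = 6/1
k=1  a_k=1  p_k/q_k = 7/1
k=2  a_k=5  p_k/q_k = 41/6
k=3  a_k=1  p_k/q_k = 48/7
(x₁, y₁) = (48, 7);  48² − 47·7² = 1 ✓

48 7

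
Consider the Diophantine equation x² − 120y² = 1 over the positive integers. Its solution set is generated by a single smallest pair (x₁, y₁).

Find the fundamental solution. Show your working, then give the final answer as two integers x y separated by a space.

√120 → a₀=10, period (1,20); ℓ=2 even so k=1
k=0  a_k=10  p_k/q_k = 10/1
k=1  a_k=1  p_k/q_k = 11/1
fundamental: x₁=11, y₁=1  (since 121 − 120·1 = 1)

11 1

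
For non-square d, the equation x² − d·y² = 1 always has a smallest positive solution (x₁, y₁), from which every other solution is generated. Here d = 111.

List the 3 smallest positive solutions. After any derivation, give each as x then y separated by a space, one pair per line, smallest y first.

√111 = [10; 1,1,6,1,1,20, …], period ℓ=6 (even) → k=5
step 0: (10, 1)  from 10·(1,0) + (0,1)
…
step 2: (21, 2)  from 1·(11,1) + (10,1)
step 3: (137, 13)  from 6·(21,2) + (11,1)
step 4: (158, 15)  from 1·(137,13) + (21,2)
step 5: (295, 28)  from 1·(158,15) + (137,13)
(x₁, y₁) = (295, 28);  295² − 111·28² = 1 ✓
(x_2, y_2) = (295·295 + 111·28·28, 295·28 + 28·295) = (174049, 16520)
(x_3, y_3) = (295·174049 + 111·28·16520, 295·16520 + 28·174049) = (102688615, 9746772)

295 28
174049 16520
102688615 9746772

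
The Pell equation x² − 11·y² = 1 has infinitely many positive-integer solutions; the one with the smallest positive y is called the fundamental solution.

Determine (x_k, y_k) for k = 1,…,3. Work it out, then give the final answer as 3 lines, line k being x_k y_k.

10 3
199 60
3970 1197

[3; 3,6] for √11; ℓ=2 ⇒ convergent index 1
step 0: (3, 1)  from 3·(1,0) + (0,1)
step 1: (10, 3)  from 3·(3,1) + (1,0)
→ (10, 3).  Check: 10²=100, 11·3²=99, difference 1.
k=2:  x_2 = 10·10+11·3·3 = 199,  y_2 = 10·3+3·10 = 60
k=3:  x_3 = 10·199+11·3·60 = 3970,  y_3 = 10·60+3·199 = 1197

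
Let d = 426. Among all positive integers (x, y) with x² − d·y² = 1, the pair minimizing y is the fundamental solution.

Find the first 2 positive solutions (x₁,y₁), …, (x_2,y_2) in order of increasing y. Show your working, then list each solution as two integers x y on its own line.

√426 = [20; 1,1,1,3,2,6,2,3,1,1,1,40, …], period ℓ=12 (even) → k=11
i=0: a=20 ⇒ p=20, q=1
…
i=2: a=1 ⇒ p=41, q=2
…
i=5: a=2 ⇒ p=516, q=25
…
i=9: a=1 ⇒ p=31971, q=1549
i=10: a=1 ⇒ p=56780, q=2751
i=11: a=1 ⇒ p=88751, q=4300
(x₁, y₁) = (88751, 4300);  88751² − 426·4300² = 1 ✓
(88751+4300√426)^2 = 15753480001 + 763258600√426

88751 4300
15753480001 763258600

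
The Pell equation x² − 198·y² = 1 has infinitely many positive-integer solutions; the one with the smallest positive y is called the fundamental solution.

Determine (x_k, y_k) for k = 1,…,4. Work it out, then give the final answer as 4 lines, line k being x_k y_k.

197 14
77617 5516
30580901 2173290
12048797377 856270744

√198 = [14; 14,28, …], period ℓ=2 (even) → k=1
i=0: a=14 ⇒ p=14, q=1
i=1: a=14 ⇒ p=197, q=14
→ (197, 14).  Check: 197²=38809, 198·14²=38808, difference 1.
n=2: (197,14)∘(197,14) = (197·197+198·14·14, 197·14+14·197) = (77617,5516)
n=3: (77617,5516)∘(197,14) = (197·77617+198·14·5516, 197·5516+14·77617) = (30580901,2173290)
n=4: (30580901,2173290)∘(197,14) = (197·30580901+198·14·2173290, 197·2173290+14·30580901) = (12048797377,856270744)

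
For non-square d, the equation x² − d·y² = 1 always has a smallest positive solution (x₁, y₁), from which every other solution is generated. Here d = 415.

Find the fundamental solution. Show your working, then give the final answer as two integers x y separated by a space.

d=415: √d = [20; 2,1,2,4,6,…,1,2,40] (ℓ=16, even), read p_15/q_15
a_0=20:  p_0=20·1+0=20,  q_0=20·0+1=1
a_1=2:  p_1=2·20+1=41,  q_1=2·1+0=2
a_2=1:  p_2=1·41+20=61,  q_2=1·2+1=3
…
a_5=6:  p_5=6·713+163=4441,  q_5=6·35+8=218
…
a_8=3:  p_8=3·9595+5154=33939,  q_8=3·471+253=1666
…
a_12=4:  p_12=4·508372+77473=2110961,  q_12=4·24955+3803=103623
…
a_14=1:  p_14=1·4730294+2110961=6841255,  q_14=1·232201+103623=335824
a_15=2:  p_15=2·6841255+4730294=18412804,  q_15=2·335824+232201=903849
→ (18412804, 903849).  Check: 18412804²=339031351142416, 415·903849²=339031351142415, difference 1.

18412804 903849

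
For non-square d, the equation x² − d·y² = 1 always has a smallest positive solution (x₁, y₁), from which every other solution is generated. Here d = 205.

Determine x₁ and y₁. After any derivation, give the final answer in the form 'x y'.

√205 → a₀=14, period (3,6,1,4,1,6,3,28); ℓ=8 even so k=7
k=0  a_k=14  p_k/q_k = 14/1
k=1  a_k=3  p_k/q_k = 43/3
k=2  a_k=6  p_k/q_k = 272/19
…
k=4  a_k=4  p_k/q_k = 1532/107
k=5  a_k=1  p_k/q_k = 1847/129
k=6  a_k=6  p_k/q_k = 12614/881
k=7  a_k=3  p_k/q_k = 39689/2772
fundamental: x₁=39689, y₁=2772  (since 1575216721 − 205·7683984 = 1)

39689 2772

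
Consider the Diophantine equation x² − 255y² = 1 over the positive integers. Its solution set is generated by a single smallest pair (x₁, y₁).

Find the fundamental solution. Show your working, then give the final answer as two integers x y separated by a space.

[15; 1,30] for √255; ℓ=2 ⇒ convergent index 1
i=0: a=15 ⇒ p=15, q=1
i=1: a=1 ⇒ p=16, q=1
fundamental: x₁=16, y₁=1  (since 256 − 255·1 = 1)

16 1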